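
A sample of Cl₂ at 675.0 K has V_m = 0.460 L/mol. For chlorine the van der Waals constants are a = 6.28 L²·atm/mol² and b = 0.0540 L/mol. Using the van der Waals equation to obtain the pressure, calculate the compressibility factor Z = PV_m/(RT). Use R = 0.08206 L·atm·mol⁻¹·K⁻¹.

P = RT/(V_m − b) − a/V_m² = (0.08206)(675.0)/(0.460 − 0.0540) − 6.28/(0.460)²
  = 55.391/0.40600 − 29.679 = 136.43 − 29.679 = 106.75 atm
Z = PV_m/(RT) = (106.75)(0.460)/((0.08206)(675.0)) = 49.105/55.391 = 0.8865

Z ≈ 0.8865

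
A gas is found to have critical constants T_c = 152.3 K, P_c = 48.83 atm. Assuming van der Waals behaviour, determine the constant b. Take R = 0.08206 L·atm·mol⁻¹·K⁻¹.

From T_c = 8a/(27Rb) and P_c = a/(27b²): b = R T_c/(8 P_c).
b = (0.08206)(152.3)/(8×48.83) = 12.498/390.64 = 0.03199 L/mol

b ≈ 0.03199 L/mol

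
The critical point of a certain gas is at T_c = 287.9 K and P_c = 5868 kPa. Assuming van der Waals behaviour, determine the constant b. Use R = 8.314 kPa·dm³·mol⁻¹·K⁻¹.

b ≈ 0.05099 dm³/mol

From T_c = 8a/(27Rb) and P_c = a/(27b²): b = R T_c/(8 P_c).
b = (8.314)(287.9)/(8×5868) = 2393.6/46944 = 0.05099 dm³/mol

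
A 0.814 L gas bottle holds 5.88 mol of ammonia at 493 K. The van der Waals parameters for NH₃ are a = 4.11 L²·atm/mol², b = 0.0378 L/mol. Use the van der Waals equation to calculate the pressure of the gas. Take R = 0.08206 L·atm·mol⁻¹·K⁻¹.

P ≈ 187.5 atm

P = nRT/(V − nb) − a n²/V²
nRT/(V − nb) = (5.88)(0.08206)(493)/(0.814 − 5.88×0.0378) = 237.88/0.59174 = 402.00 atm
a n²/V² = (4.11)(5.88)²/(0.814)² = 214.46 atm
P = 402.00 − 214.46 = 187.5 atm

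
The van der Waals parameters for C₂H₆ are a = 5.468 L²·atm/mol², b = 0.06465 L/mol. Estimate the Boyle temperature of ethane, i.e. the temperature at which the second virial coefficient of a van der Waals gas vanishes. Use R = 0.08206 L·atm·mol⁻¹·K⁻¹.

T_B ≈ 1031 K

For a van der Waals gas the second virial coefficient B₂ = b − a/(RT) vanishes at T_B = a/(Rb).
T_B = 5.468/(0.08206×0.06465) = 5.468/0.0053052 = 1031 K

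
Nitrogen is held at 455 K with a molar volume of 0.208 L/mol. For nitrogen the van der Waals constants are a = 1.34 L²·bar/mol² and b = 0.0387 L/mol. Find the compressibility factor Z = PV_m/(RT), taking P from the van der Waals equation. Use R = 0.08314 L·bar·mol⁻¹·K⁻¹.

Z ≈ 1.058

P = RT/(V_m − b) − a/V_m² = (0.08314)(455)/(0.208 − 0.0387) − 1.34/(0.208)²
  = 37.829/0.16930 − 30.973 = 223.44 − 30.973 = 192.47 bar
Z = PV_m/(RT) = (192.47)(0.208)/((0.08314)(455)) = 40.034/37.829 = 1.058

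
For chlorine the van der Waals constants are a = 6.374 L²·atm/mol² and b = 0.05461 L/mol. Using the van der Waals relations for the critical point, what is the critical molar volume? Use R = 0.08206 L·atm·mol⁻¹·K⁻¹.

For a van der Waals gas, V_m,c = 3b.
V_m,c = 3×0.05461 = 0.1638 L/mol

V_m,c ≈ 0.1638 L/mol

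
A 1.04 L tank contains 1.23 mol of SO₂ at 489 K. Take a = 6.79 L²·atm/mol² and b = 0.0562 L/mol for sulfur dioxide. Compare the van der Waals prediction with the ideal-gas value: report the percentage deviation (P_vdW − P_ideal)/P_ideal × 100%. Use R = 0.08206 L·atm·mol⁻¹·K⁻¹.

Ideal: P_ideal = nRT/V = (1.23)(0.08206)(489)/1.04 = 47.4583 atm
vdW: P = nRT/(V − nb) − a n²/V² = 49.3566/0.970874 − 10.2726/1.08160 = 50.8373 − 9.49760 = 41.3397 atm
% deviation = (41.3397 − 47.4583)/47.4583 × 100% = -12.89%

-12.89 %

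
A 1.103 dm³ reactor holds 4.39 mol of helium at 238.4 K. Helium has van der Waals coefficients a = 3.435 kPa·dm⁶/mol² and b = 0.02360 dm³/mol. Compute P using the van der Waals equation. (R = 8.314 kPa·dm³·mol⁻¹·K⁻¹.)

P = nRT/(V − nb) − a n²/V²
nRT/(V − nb) = (4.39)(8.314)(238.4)/(1.103 − 4.39×0.02360) = 8701.2/0.99940 = 8706.4 kPa
a n²/V² = (3.435)(4.39)²/(1.103)² = 54.413 kPa
P = 8706.4 − 54.413 = 8652 kPa

P ≈ 8652 kPa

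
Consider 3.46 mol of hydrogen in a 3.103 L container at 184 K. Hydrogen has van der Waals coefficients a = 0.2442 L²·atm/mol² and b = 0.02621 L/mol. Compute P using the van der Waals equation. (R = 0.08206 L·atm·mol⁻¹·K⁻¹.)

P = nRT/(V − nb) − a n²/V²
nRT/(V − nb) = (3.46)(0.08206)(184)/(3.103 − 3.46×0.02621) = 52.243/3.0123 = 17.343 atm
a n²/V² = (0.2442)(3.46)²/(3.103)² = 0.30362 atm
P = 17.343 − 0.30362 = 17.04 atm

P ≈ 17.04 atm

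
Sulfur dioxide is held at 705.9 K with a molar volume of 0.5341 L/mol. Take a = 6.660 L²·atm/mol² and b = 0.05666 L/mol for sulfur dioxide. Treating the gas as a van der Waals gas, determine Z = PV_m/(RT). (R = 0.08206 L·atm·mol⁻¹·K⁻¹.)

Z ≈ 0.9034

P = RT/(V_m − b) − a/V_m² = (0.08206)(705.9)/(0.5341 − 0.05666) − 6.660/(0.5341)²
  = 57.926/0.47744 − 23.347 = 121.33 − 23.347 = 97.98 atm
Z = PV_m/(RT) = (97.98)(0.5341)/((0.08206)(705.9)) = 52.331/57.926 = 0.9034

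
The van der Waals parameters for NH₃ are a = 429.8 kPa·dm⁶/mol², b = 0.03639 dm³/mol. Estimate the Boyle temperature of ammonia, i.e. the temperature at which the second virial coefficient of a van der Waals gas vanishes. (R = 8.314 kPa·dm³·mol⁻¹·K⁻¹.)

T_B ≈ 1421 K

For a van der Waals gas the second virial coefficient B₂ = b − a/(RT) vanishes at T_B = a/(Rb).
T_B = 429.8/(8.314×0.03639) = 429.8/0.30255 = 1421 K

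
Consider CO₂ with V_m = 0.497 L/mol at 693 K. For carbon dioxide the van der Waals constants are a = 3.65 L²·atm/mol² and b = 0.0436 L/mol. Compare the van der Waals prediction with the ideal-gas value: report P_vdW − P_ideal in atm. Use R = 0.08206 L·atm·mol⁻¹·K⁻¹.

Ideal: P_ideal = RT/V_m = (0.08206)(693)/0.497 = 114.422 atm
vdW: P = RT/(V_m − b) − a/V_m² = 56.8676/0.453400 − 3.65/0.247009 = 125.425 − 14.7768 = 110.648 atm
ΔP = 110.648 − 114.422 = -3.77 atm

ΔP ≈ -3.77 atm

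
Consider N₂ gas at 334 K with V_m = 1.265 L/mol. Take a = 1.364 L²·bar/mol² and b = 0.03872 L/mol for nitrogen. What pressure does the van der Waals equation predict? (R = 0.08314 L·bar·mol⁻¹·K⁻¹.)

P ≈ 21.79 bar

P = RT/(V_m − b) − a/V_m²
RT/(V_m − b) = (0.08314)(334)/(1.265 − 0.03872) = 27.769/1.2263 = 22.645 bar
a/V_m² = 1.364/(1.265)² = 0.85238 bar
P = 22.645 − 0.85238 = 21.79 bar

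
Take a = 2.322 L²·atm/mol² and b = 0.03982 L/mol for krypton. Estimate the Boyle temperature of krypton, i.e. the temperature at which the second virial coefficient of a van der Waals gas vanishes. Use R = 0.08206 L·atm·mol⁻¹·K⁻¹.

For a van der Waals gas the second virial coefficient B₂ = b − a/(RT) vanishes at T_B = a/(Rb).
T_B = 2.322/(0.08206×0.03982) = 2.322/0.0032676 = 710.6 K

T_B ≈ 710.6 K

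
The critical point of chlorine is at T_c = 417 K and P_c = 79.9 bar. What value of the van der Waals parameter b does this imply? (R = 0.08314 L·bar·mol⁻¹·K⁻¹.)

From T_c = 8a/(27Rb) and P_c = a/(27b²): b = R T_c/(8 P_c).
b = (0.08314)(417)/(8×79.9) = 34.669/639.20 = 0.05424 L/mol

b ≈ 0.05424 L/mol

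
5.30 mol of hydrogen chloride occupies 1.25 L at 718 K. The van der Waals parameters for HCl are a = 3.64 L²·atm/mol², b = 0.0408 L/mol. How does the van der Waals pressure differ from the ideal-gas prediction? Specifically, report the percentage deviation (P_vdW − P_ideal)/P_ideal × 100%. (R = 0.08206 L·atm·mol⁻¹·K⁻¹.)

-5.28 %

Ideal: P_ideal = nRT/V = (5.30)(0.08206)(718)/1.25 = 249.817 atm
vdW: P = nRT/(V − nb) − a n²/V² = 312.271/1.03376 − 102.248/1.56250 = 302.073 − 65.4387 = 236.634 atm
% deviation = (236.634 − 249.817)/249.817 × 100% = -5.28%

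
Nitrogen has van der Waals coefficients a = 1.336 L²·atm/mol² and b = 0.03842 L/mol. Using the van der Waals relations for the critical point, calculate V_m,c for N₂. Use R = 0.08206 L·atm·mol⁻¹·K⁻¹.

V_m,c ≈ 0.1153 L/mol

For a van der Waals gas, V_m,c = 3b.
V_m,c = 3×0.03842 = 0.1153 L/mol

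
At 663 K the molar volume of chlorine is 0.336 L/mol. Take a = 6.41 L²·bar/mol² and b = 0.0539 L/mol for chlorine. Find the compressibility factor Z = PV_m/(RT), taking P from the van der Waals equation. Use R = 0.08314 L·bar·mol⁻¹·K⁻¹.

P = RT/(V_m − b) − a/V_m² = (0.08314)(663)/(0.336 − 0.0539) − 6.41/(0.336)²
  = 55.122/0.28210 − 56.778 = 195.40 − 56.778 = 138.62 bar
Z = PV_m/(RT) = (138.62)(0.336)/((0.08314)(663)) = 46.576/55.122 = 0.8450

Z ≈ 0.8450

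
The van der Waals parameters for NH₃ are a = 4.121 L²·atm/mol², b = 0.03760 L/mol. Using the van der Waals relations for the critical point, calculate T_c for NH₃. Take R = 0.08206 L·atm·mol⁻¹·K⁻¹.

T_c ≈ 395.7 K

For a van der Waals gas, T_c = 8a/(27Rb).
T_c = 8×4.121/(27×0.08206×0.03760) = 32.968/0.083307 = 395.7 K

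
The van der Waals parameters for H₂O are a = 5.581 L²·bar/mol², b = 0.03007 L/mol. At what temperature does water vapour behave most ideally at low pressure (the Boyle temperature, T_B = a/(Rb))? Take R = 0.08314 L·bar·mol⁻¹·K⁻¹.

For a van der Waals gas the second virial coefficient B₂ = b − a/(RT) vanishes at T_B = a/(Rb).
T_B = 5.581/(0.08314×0.03007) = 5.581/0.0025000 = 2232 K

T_B ≈ 2232 K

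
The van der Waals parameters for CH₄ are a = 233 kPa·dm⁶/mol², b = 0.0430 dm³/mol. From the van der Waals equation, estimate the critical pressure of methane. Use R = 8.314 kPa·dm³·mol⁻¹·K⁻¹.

For a van der Waals gas, P_c = a/(27b²).
P_c = 233/(27×(0.0430)²) = 233/0.049923 = 4667 kPa

P_c ≈ 4667 kPa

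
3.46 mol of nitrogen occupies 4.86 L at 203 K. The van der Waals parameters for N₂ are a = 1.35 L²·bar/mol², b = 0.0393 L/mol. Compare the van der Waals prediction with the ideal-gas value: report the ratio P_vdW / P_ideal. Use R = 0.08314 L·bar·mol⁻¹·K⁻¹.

P_vdW / P_ideal ≈ 0.9718

Ideal: P_ideal = nRT/V = (3.46)(0.08314)(203)/4.86 = 12.0156 bar
vdW: P = nRT/(V − nb) − a n²/V² = 58.3959/4.72402 − 16.1617/23.6196 = 12.3615 − 0.684250 = 11.6773 bar
Ratio = 11.6773/12.0156 = 0.9718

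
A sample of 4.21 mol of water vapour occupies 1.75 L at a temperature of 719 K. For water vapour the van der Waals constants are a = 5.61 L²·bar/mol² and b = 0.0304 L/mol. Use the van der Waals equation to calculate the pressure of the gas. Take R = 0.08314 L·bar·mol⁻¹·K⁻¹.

P = nRT/(V − nb) − a n²/V²
nRT/(V − nb) = (4.21)(0.08314)(719)/(1.75 − 4.21×0.0304) = 251.66/1.6220 = 155.15 bar
a n²/V² = (5.61)(4.21)²/(1.75)² = 32.468 bar
P = 155.15 − 32.468 = 122.7 bar

P ≈ 122.7 bar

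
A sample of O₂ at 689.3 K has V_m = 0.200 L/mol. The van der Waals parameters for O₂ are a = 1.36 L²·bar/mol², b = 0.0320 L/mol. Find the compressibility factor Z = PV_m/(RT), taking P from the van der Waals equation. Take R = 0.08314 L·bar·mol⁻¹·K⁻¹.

P = RT/(V_m − b) − a/V_m² = (0.08314)(689.3)/(0.200 − 0.0320) − 1.36/(0.200)²
  = 57.308/0.16800 − 34.000 = 341.12 − 34.000 = 307.12 bar
Z = PV_m/(RT) = (307.12)(0.200)/((0.08314)(689.3)) = 61.424/57.308 = 1.072

Z ≈ 1.072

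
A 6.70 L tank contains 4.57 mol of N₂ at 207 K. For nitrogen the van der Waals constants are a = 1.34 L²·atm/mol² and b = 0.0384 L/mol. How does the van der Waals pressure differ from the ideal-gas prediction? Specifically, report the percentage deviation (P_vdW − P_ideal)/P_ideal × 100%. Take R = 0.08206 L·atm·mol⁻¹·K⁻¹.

-2.69 %

Ideal: P_ideal = nRT/V = (4.57)(0.08206)(207)/6.70 = 11.5863 atm
vdW: P = nRT/(V − nb) − a n²/V² = 77.6279/6.52451 − 27.9858/44.8900 = 11.8979 − 0.623431 = 11.2745 atm
% deviation = (11.2745 − 11.5863)/11.5863 × 100% = -2.69%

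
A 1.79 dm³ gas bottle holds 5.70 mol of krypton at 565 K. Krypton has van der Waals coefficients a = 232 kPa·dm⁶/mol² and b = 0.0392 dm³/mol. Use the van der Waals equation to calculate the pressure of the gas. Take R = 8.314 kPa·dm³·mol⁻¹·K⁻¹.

P ≈ 14739 kPa

P = nRT/(V − nb) − a n²/V²
nRT/(V − nb) = (5.70)(8.314)(565)/(1.79 − 5.70×0.0392) = 26775/1.5666 = 17091 kPa
a n²/V² = (232)(5.70)²/(1.79)² = 2352.5 kPa
P = 17091 − 2352.5 = 14739 kPa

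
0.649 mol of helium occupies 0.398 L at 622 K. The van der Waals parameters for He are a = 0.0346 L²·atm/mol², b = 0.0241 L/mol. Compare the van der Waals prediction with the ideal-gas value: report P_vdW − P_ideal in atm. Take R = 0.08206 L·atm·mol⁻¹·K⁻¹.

Ideal: P_ideal = nRT/V = (0.649)(0.08206)(622)/0.398 = 83.2307 atm
vdW: P = nRT/(V − nb) − a n²/V² = 33.1258/0.382359 − 0.0145736/0.158404 = 86.6353 − 0.0920027 = 86.5433 atm
ΔP = 86.5433 − 83.2307 = 3.313 atm

ΔP ≈ 3.313 atm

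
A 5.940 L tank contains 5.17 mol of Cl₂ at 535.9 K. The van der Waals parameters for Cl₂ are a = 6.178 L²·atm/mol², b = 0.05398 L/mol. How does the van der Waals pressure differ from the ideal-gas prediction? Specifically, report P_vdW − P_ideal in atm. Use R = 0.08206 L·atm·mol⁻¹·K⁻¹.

ΔP ≈ -2.793 atm

Ideal: P_ideal = nRT/V = (5.17)(0.08206)(535.9)/5.940 = 38.2754 atm
vdW: P = nRT/(V − nb) − a n²/V² = 227.356/5.66092 − 165.131/35.2836 = 40.1624 − 4.68011 = 35.4823 atm
ΔP = 35.4823 − 38.2754 = -2.793 atm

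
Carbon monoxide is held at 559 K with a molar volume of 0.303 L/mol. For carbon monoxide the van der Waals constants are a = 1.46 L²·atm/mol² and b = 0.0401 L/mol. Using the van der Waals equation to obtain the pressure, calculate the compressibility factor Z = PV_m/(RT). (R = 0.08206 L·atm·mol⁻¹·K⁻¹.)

P = RT/(V_m − b) − a/V_m² = (0.08206)(559)/(0.303 − 0.0401) − 1.46/(0.303)²
  = 45.872/0.26290 − 15.903 = 174.48 − 15.903 = 158.58 atm
Z = PV_m/(RT) = (158.58)(0.303)/((0.08206)(559)) = 48.050/45.872 = 1.047

Z ≈ 1.047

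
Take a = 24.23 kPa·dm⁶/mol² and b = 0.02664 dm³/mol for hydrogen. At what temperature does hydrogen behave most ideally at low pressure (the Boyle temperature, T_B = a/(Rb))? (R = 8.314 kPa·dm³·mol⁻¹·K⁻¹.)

For a van der Waals gas the second virial coefficient B₂ = b − a/(RT) vanishes at T_B = a/(Rb).
T_B = 24.23/(8.314×0.02664) = 24.23/0.22148 = 109.4 K

T_B ≈ 109.4 K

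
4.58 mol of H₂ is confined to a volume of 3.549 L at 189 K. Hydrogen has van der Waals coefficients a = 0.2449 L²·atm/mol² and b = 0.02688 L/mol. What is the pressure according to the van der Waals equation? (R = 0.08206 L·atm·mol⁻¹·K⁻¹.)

P ≈ 20.33 atm

P = nRT/(V − nb) − a n²/V²
nRT/(V − nb) = (4.58)(0.08206)(189)/(3.549 − 4.58×0.02688) = 71.033/3.4259 = 20.734 atm
a n²/V² = (0.2449)(4.58)²/(3.549)² = 0.40786 atm
P = 20.734 − 0.40786 = 20.33 atm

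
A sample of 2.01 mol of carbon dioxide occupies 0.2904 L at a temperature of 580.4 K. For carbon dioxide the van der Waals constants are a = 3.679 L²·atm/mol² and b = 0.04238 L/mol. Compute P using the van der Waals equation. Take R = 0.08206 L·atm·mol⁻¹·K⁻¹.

P ≈ 290.2 atm

P = nRT/(V − nb) − a n²/V²
nRT/(V − nb) = (2.01)(0.08206)(580.4)/(0.2904 − 2.01×0.04238) = 95.732/0.20522 = 466.48 atm
a n²/V² = (3.679)(2.01)²/(0.2904)² = 176.25 atm
P = 466.48 − 176.25 = 290.2 atm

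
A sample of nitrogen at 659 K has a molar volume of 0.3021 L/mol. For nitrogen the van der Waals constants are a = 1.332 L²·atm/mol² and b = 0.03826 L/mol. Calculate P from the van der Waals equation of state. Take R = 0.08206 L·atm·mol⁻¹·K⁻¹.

P = RT/(V_m − b) − a/V_m²
RT/(V_m − b) = (0.08206)(659)/(0.3021 − 0.03826) = 54.078/0.26384 = 204.97 atm
a/V_m² = 1.332/(0.3021)² = 14.595 atm
P = 204.97 − 14.595 = 190.4 atm

P ≈ 190.4 atm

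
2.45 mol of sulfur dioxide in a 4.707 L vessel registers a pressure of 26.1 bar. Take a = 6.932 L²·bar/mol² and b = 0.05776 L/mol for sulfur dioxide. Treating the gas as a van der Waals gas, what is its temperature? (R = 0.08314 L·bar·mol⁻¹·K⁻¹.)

T ≈ 627.1 K

T = (P + a n²/V²)(V − nb)/(nR)
P + a n²/V² = 26.1 + (6.932)(2.45)²/(4.707)² = 27.978 bar
V − nb = 4.707 − (2.45)(0.05776) = 4.5655 L
T = (27.978)(4.5655)/((2.45)(0.08314)) = 627.1 K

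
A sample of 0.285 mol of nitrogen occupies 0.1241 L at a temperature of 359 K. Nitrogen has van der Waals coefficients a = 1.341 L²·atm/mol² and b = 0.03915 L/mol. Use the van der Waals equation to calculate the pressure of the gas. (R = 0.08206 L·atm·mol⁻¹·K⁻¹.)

P = nRT/(V − nb) − a n²/V²
nRT/(V − nb) = (0.285)(0.08206)(359)/(0.1241 − 0.285×0.03915) = 8.3960/0.11294 = 74.340 atm
a n²/V² = (1.341)(0.285)²/(0.1241)² = 7.0725 atm
P = 74.340 − 7.0725 = 67.27 atm

P ≈ 67.27 atm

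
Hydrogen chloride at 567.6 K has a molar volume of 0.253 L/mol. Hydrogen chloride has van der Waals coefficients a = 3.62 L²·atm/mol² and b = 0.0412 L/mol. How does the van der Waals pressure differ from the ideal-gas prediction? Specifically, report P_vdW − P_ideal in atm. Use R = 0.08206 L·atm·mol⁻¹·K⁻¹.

Ideal: P_ideal = RT/V_m = (0.08206)(567.6)/0.253 = 184.100 atm
vdW: P = RT/(V_m − b) − a/V_m² = 46.5773/0.211800 − 3.62/0.0640090 = 219.912 − 56.5545 = 163.358 atm
ΔP = 163.358 − 184.100 = -20.74 atm

ΔP ≈ -20.74 atm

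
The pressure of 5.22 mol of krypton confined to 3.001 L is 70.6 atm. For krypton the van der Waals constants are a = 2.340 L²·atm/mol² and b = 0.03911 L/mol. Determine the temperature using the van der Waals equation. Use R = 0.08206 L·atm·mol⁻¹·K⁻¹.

T ≈ 507.2 K

T = (P + a n²/V²)(V − nb)/(nR)
P + a n²/V² = 70.6 + (2.340)(5.22)²/(3.001)² = 77.680 atm
V − nb = 3.001 − (5.22)(0.03911) = 2.7968 L
T = (77.680)(2.7968)/((5.22)(0.08206)) = 507.2 K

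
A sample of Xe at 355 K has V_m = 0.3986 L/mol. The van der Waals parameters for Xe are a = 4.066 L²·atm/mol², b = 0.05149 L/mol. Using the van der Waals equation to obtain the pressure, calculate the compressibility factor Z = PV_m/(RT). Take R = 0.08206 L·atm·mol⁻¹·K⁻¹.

P = RT/(V_m − b) − a/V_m² = (0.08206)(355)/(0.3986 − 0.05149) − 4.066/(0.3986)²
  = 29.131/0.34711 − 25.591 = 83.924 − 25.591 = 58.333 atm
Z = PV_m/(RT) = (58.333)(0.3986)/((0.08206)(355)) = 23.252/29.131 = 0.7982

Z ≈ 0.7982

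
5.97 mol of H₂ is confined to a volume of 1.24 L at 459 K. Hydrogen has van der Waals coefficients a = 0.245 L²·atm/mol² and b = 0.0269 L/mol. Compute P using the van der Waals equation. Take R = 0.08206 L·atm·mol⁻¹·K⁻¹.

P = nRT/(V − nb) − a n²/V²
nRT/(V − nb) = (5.97)(0.08206)(459)/(1.24 − 5.97×0.0269) = 224.86/1.0794 = 208.32 atm
a n²/V² = (0.245)(5.97)²/(1.24)² = 5.6790 atm
P = 208.32 − 5.6790 = 202.6 atm

P ≈ 202.6 atm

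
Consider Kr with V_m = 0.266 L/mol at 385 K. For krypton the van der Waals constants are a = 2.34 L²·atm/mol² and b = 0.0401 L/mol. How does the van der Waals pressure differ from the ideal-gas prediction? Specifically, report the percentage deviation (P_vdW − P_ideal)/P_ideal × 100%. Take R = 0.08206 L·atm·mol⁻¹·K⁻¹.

-10.09 %

Ideal: P_ideal = RT/V_m = (0.08206)(385)/0.266 = 118.771 atm
vdW: P = RT/(V_m − b) − a/V_m² = 31.5931/0.225900 − 2.34/0.0707560 = 139.854 − 33.0714 = 106.783 atm
% deviation = (106.783 − 118.771)/118.771 × 100% = -10.09%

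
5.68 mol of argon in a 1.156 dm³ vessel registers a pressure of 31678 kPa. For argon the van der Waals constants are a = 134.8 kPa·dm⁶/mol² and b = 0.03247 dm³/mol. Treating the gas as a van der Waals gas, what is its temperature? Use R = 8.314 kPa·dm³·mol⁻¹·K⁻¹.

T = (P + a n²/V²)(V − nb)/(nR)
P + a n²/V² = 31678 + (134.8)(5.68)²/(1.156)² = 34932 kPa
V − nb = 1.156 − (5.68)(0.03247) = 0.97157 dm³
T = (34932)(0.97157)/((5.68)(8.314)) = 718.7 K

T ≈ 718.7 K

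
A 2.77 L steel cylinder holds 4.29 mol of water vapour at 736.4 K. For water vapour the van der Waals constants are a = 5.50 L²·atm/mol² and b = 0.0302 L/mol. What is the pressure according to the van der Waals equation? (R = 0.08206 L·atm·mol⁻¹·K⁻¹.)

P ≈ 84.99 atm

P = nRT/(V − nb) − a n²/V²
nRT/(V − nb) = (4.29)(0.08206)(736.4)/(2.77 − 4.29×0.0302) = 259.24/2.6404 = 98.182 atm
a n²/V² = (5.50)(4.29)²/(2.77)² = 13.192 atm
P = 98.182 − 13.192 = 84.99 atm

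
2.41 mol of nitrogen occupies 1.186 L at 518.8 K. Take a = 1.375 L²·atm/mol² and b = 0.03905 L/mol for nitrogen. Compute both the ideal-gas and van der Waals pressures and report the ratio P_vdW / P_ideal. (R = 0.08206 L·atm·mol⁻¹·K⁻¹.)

P_vdW / P_ideal ≈ 1.021

Ideal: P_ideal = nRT/V = (2.41)(0.08206)(518.8)/1.186 = 86.5095 atm
vdW: P = nRT/(V − nb) − a n²/V² = 102.600/1.09189 − 7.98614/1.40660 = 93.9655 − 5.67762 = 88.2879 atm
Ratio = 88.2879/86.5095 = 1.021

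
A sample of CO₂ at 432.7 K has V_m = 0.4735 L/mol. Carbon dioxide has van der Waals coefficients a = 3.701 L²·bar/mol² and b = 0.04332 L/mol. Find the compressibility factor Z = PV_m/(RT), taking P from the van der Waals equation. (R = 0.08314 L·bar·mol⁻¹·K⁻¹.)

Z ≈ 0.8834

P = RT/(V_m − b) − a/V_m² = (0.08314)(432.7)/(0.4735 − 0.04332) − 3.701/(0.4735)²
  = 35.975/0.43018 − 16.507 = 83.628 − 16.507 = 67.121 bar
Z = PV_m/(RT) = (67.121)(0.4735)/((0.08314)(432.7)) = 31.782/35.975 = 0.8834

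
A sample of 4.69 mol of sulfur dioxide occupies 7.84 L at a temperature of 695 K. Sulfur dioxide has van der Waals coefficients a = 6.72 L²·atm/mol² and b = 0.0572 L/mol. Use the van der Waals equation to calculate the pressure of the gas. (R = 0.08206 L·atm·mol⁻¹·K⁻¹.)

P ≈ 32.92 atm

P = nRT/(V − nb) − a n²/V²
nRT/(V − nb) = (4.69)(0.08206)(695)/(7.84 − 4.69×0.0572) = 267.48/7.5717 = 35.326 atm
a n²/V² = (6.72)(4.69)²/(7.84)² = 2.4048 atm
P = 35.326 − 2.4048 = 32.92 atm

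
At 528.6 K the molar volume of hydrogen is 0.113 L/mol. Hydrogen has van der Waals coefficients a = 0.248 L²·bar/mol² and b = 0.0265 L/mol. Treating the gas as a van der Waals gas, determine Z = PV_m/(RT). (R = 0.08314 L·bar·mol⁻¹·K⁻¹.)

Z ≈ 1.256

P = RT/(V_m − b) − a/V_m² = (0.08314)(528.6)/(0.113 − 0.0265) − 0.248/(0.113)²
  = 43.948/0.086500 − 19.422 = 508.07 − 19.422 = 488.65 bar
Z = PV_m/(RT) = (488.65)(0.113)/((0.08314)(528.6)) = 55.217/43.948 = 1.256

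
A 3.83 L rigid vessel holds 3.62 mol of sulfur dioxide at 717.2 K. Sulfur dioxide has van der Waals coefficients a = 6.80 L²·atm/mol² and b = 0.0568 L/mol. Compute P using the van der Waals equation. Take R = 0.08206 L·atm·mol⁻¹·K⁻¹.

P = nRT/(V − nb) − a n²/V²
nRT/(V − nb) = (3.62)(0.08206)(717.2)/(3.83 − 3.62×0.0568) = 213.05/3.6244 = 58.782 atm
a n²/V² = (6.80)(3.62)²/(3.83)² = 6.0748 atm
P = 58.782 − 6.0748 = 52.71 atm

P ≈ 52.71 atm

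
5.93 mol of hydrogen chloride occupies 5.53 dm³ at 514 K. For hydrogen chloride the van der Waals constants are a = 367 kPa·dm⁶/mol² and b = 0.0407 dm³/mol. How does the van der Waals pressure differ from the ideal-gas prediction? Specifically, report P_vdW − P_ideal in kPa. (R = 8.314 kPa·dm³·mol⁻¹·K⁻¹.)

Ideal: P_ideal = nRT/V = (5.93)(8.314)(514)/5.53 = 4582.50 kPa
vdW: P = nRT/(V − nb) − a n²/V² = 25341.2/5.28865 − 12905.5/30.5809 = 4791.62 − 422.012 = 4369.61 kPa
ΔP = 4369.61 − 4582.50 = -212.9 kPa

ΔP ≈ -212.9 kPa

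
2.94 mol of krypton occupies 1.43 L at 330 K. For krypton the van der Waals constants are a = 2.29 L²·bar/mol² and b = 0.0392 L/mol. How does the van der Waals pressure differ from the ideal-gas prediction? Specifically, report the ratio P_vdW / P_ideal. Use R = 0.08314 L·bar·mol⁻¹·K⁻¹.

Ideal: P_ideal = nRT/V = (2.94)(0.08314)(330)/1.43 = 56.4073 bar
vdW: P = nRT/(V − nb) − a n²/V² = 80.6624/1.31475 − 19.7938/2.04490 = 61.3519 − 9.67959 = 51.6723 bar
Ratio = 51.6723/56.4073 = 0.9161

P_vdW / P_ideal ≈ 0.9161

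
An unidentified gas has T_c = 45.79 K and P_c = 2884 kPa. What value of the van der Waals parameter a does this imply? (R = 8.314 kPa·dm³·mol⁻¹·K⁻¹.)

From T_c = 8a/(27Rb) and P_c = a/(27b²): a = 27 R² T_c²/(64 P_c).
a = 27×(8.314)²×(45.79)²/(64×2884) = 3913137/184576 = 21.20 kPa·dm⁶/mol²

a ≈ 21.20 kPa·dm⁶/mol²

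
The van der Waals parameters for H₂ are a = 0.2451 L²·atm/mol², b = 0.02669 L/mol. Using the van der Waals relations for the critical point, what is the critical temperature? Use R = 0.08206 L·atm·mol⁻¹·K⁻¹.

For a van der Waals gas, T_c = 8a/(27Rb).
T_c = 8×0.2451/(27×0.08206×0.02669) = 1.9608/0.059135 = 33.16 K

T_c ≈ 33.16 K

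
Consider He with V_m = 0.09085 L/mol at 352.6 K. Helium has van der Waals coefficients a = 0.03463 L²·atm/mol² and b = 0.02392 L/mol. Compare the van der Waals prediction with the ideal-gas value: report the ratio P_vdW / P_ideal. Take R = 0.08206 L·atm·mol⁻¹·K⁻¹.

Ideal: P_ideal = RT/V_m = (0.08206)(352.6)/0.09085 = 318.485 atm
vdW: P = RT/(V_m − b) − a/V_m² = 28.9344/0.0669300 − 0.03463/0.00825372 = 432.308 − 4.19568 = 428.112 atm
Ratio = 428.112/318.485 = 1.344

P_vdW / P_ideal ≈ 1.344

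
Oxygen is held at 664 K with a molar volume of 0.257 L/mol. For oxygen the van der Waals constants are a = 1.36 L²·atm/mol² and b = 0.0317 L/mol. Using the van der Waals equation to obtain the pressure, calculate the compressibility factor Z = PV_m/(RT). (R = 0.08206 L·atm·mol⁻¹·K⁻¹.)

P = RT/(V_m − b) − a/V_m² = (0.08206)(664)/(0.257 − 0.0317) − 1.36/(0.257)²
  = 54.488/0.22530 − 20.591 = 241.85 − 20.591 = 221.26 atm
Z = PV_m/(RT) = (221.26)(0.257)/((0.08206)(664)) = 56.864/54.488 = 1.044

Z ≈ 1.044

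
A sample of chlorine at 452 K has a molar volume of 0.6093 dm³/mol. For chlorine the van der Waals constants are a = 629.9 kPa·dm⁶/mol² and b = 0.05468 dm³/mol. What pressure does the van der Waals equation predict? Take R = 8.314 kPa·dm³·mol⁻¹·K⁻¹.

P ≈ 5079 kPa

P = RT/(V_m − b) − a/V_m²
RT/(V_m − b) = (8.314)(452)/(0.6093 − 0.05468) = 3757.9/0.55462 = 6775.6 kPa
a/V_m² = 629.9/(0.6093)² = 1696.7 kPa
P = 6775.6 − 1696.7 = 5079 kPa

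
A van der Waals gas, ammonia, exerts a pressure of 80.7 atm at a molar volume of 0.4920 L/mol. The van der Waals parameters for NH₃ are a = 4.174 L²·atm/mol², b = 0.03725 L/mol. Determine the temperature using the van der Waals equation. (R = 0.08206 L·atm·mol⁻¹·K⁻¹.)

T = (P + a/V_m²)(V_m − b)/R
P + a/V_m² = 80.7 + 4.174/(0.4920)² = 97.943 atm
V_m − b = 0.4920 − 0.03725 = 0.45475 L/mol
T = (97.943)(0.45475)/0.08206 = 542.8 K

T ≈ 542.8 K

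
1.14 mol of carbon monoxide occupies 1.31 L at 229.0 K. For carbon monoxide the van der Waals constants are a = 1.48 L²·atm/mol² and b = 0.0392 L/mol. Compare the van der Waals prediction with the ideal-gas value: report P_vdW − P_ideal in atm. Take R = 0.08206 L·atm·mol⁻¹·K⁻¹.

ΔP ≈ -0.543 atm

Ideal: P_ideal = nRT/V = (1.14)(0.08206)(229.0)/1.31 = 16.3531 atm
vdW: P = nRT/(V − nb) − a n²/V² = 21.4226/1.26531 − 1.92341/1.71610 = 16.9307 − 1.12080 = 15.8099 atm
ΔP = 15.8099 − 16.3531 = -0.543 atm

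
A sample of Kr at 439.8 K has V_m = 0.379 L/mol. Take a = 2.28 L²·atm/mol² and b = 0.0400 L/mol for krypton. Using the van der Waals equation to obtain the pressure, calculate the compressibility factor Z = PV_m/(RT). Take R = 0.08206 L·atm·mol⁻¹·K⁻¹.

P = RT/(V_m − b) − a/V_m² = (0.08206)(439.8)/(0.379 − 0.0400) − 2.28/(0.379)²
  = 36.090/0.33900 − 15.873 = 106.46 − 15.873 = 90.59 atm
Z = PV_m/(RT) = (90.59)(0.379)/((0.08206)(439.8)) = 34.334/36.090 = 0.9513

Z ≈ 0.9513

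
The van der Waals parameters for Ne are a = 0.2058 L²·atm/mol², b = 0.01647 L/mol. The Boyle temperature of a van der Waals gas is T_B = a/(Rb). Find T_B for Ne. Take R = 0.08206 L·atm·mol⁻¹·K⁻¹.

For a van der Waals gas the second virial coefficient B₂ = b − a/(RT) vanishes at T_B = a/(Rb).
T_B = 0.2058/(0.08206×0.01647) = 0.2058/0.0013515 = 152.3 K

T_B ≈ 152.3 K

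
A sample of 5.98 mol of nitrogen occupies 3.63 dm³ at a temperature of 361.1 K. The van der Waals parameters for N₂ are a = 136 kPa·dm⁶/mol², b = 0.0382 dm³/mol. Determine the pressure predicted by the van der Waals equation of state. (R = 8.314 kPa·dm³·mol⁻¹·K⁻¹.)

P ≈ 4909 kPa

P = nRT/(V − nb) − a n²/V²
nRT/(V − nb) = (5.98)(8.314)(361.1)/(3.63 − 5.98×0.0382) = 17953/3.4016 = 5277.8 kPa
a n²/V² = (136)(5.98)²/(3.63)² = 369.09 kPa
P = 5277.8 − 369.09 = 4909 kPa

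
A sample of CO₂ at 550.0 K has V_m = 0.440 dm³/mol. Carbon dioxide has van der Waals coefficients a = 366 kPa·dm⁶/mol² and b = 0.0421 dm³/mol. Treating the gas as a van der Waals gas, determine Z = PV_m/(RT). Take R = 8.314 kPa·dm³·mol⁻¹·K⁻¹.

P = RT/(V_m − b) − a/V_m² = (8.314)(550.0)/(0.440 − 0.0421) − 366/(0.440)²
  = 4572.7/0.39790 − 1890.5 = 11492 − 1890.5 = 9602 kPa
Z = PV_m/(RT) = (9602)(0.440)/((8.314)(550.0)) = 4224.9/4572.7 = 0.9239

Z ≈ 0.9239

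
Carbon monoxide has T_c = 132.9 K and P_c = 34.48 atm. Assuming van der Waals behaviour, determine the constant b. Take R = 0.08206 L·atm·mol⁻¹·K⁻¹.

From T_c = 8a/(27Rb) and P_c = a/(27b²): b = R T_c/(8 P_c).
b = (0.08206)(132.9)/(8×34.48) = 10.906/275.84 = 0.03954 L/mol

b ≈ 0.03954 L/mol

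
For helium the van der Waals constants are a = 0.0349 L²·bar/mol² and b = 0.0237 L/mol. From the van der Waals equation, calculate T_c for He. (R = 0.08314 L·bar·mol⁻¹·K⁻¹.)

For a van der Waals gas, T_c = 8a/(27Rb).
T_c = 8×0.0349/(27×0.08314×0.0237) = 0.27920/0.053201 = 5.248 K

T_c ≈ 5.248 K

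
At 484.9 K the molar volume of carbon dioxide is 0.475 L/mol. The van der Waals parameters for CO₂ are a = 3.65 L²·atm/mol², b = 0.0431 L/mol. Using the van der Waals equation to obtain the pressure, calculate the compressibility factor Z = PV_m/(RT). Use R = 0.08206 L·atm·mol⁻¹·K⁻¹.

P = RT/(V_m − b) − a/V_m² = (0.08206)(484.9)/(0.475 − 0.0431) − 3.65/(0.475)²
  = 39.791/0.43190 − 16.177 = 92.130 − 16.177 = 75.953 atm
Z = PV_m/(RT) = (75.953)(0.475)/((0.08206)(484.9)) = 36.078/39.791 = 0.9067

Z ≈ 0.9067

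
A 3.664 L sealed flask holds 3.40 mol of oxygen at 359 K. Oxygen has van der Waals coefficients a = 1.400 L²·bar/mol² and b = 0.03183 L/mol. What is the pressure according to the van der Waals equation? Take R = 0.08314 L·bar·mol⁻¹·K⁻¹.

P ≈ 27.33 bar

P = nRT/(V − nb) − a n²/V²
nRT/(V − nb) = (3.40)(0.08314)(359)/(3.664 − 3.40×0.03183) = 101.48/3.5558 = 28.539 bar
a n²/V² = (1.400)(3.40)²/(3.664)² = 1.2055 bar
P = 28.539 − 1.2055 = 27.33 bar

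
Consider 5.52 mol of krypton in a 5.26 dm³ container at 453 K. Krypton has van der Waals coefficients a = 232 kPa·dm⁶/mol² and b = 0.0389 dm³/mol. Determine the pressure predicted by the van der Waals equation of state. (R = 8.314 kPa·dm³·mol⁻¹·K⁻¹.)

P ≈ 3865 kPa

P = nRT/(V − nb) − a n²/V²
nRT/(V − nb) = (5.52)(8.314)(453)/(5.26 − 5.52×0.0389) = 20790/5.0453 = 4120.7 kPa
a n²/V² = (232)(5.52)²/(5.26)² = 255.50 kPa
P = 4120.7 − 255.50 = 3865 kPa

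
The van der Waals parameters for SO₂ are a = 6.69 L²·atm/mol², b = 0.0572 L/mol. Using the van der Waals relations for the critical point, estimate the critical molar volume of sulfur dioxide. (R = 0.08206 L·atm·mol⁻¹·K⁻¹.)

For a van der Waals gas, V_m,c = 3b.
V_m,c = 3×0.0572 = 0.1716 L/mol

V_m,c ≈ 0.1716 L/mol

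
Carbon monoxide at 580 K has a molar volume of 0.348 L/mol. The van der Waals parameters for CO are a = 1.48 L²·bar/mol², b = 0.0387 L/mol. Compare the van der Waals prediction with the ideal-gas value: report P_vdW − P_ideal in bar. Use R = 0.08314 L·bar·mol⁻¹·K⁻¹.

ΔP ≈ 5.12 bar

Ideal: P_ideal = RT/V_m = (0.08314)(580)/0.348 = 138.567 bar
vdW: P = RT/(V_m − b) − a/V_m² = 48.2212/0.309300 − 1.48/0.121104 = 155.904 − 12.2209 = 143.683 bar
ΔP = 143.683 − 138.567 = 5.12 bar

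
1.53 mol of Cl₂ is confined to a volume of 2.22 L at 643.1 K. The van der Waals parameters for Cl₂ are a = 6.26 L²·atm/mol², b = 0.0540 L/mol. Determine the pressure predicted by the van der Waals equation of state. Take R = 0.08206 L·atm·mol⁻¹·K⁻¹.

P ≈ 34.80 atm

P = nRT/(V − nb) − a n²/V²
nRT/(V − nb) = (1.53)(0.08206)(643.1)/(2.22 − 1.53×0.0540) = 80.742/2.1374 = 37.776 atm
a n²/V² = (6.26)(1.53)²/(2.22)² = 2.9734 atm
P = 37.776 − 2.9734 = 34.80 atm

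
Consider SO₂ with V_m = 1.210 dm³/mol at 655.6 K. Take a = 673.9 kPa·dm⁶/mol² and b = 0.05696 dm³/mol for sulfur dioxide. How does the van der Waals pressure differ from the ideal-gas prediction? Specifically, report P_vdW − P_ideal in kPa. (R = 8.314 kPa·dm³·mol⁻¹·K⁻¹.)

Ideal: P_ideal = RT/V_m = (8.314)(655.6)/1.210 = 4504.68 kPa
vdW: P = RT/(V_m − b) − a/V_m² = 5450.66/1.15304 − 673.9/1.46410 = 4727.21 − 460.283 = 4266.93 kPa
ΔP = 4266.93 − 4504.68 = -237.8 kPa

ΔP ≈ -237.8 kPa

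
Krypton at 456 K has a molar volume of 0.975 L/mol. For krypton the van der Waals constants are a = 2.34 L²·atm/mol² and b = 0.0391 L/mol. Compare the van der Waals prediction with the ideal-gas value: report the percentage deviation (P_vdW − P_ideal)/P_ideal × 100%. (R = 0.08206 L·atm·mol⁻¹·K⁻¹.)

-2.24 %

Ideal: P_ideal = RT/V_m = (0.08206)(456)/0.975 = 38.3788 atm
vdW: P = RT/(V_m − b) − a/V_m² = 37.4194/0.935900 − 2.34/0.950625 = 39.9823 − 2.46154 = 37.5208 atm
% deviation = (37.5208 − 38.3788)/38.3788 × 100% = -2.24%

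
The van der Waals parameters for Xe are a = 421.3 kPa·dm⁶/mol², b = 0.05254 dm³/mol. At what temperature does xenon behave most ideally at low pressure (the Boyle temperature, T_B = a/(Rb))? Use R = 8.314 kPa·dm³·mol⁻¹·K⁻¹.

For a van der Waals gas the second virial coefficient B₂ = b − a/(RT) vanishes at T_B = a/(Rb).
T_B = 421.3/(8.314×0.05254) = 421.3/0.43682 = 964.5 K

T_B ≈ 964.5 K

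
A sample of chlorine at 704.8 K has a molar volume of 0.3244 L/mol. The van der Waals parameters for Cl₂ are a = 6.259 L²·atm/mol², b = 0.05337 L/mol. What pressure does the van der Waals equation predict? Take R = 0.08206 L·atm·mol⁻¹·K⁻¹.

P = RT/(V_m − b) − a/V_m²
RT/(V_m − b) = (0.08206)(704.8)/(0.3244 − 0.05337) = 57.836/0.27103 = 213.39 atm
a/V_m² = 6.259/(0.3244)² = 59.476 atm
P = 213.39 − 59.476 = 153.9 atm

P ≈ 153.9 atm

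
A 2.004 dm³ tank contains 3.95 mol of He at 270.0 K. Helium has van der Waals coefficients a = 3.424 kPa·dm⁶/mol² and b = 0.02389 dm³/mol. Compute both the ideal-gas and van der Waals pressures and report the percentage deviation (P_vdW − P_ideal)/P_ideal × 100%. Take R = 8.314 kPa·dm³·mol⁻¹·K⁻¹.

4.64 %

Ideal: P_ideal = nRT/V = (3.95)(8.314)(270.0)/2.004 = 4424.59 kPa
vdW: P = nRT/(V − nb) − a n²/V² = 8866.88/1.90963 − 53.4230/4.01602 = 4643.25 − 13.3025 = 4629.95 kPa
% deviation = (4629.95 − 4424.59)/4424.59 × 100% = 4.64%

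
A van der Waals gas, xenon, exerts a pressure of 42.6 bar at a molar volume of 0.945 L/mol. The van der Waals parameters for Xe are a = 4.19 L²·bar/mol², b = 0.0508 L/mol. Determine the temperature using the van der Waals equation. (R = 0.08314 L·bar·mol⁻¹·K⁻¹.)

T ≈ 508.6 K

T = (P + a/V_m²)(V_m − b)/R
P + a/V_m² = 42.6 + 4.19/(0.945)² = 47.292 bar
V_m − b = 0.945 − 0.0508 = 0.89420 L/mol
T = (47.292)(0.89420)/0.08314 = 508.6 K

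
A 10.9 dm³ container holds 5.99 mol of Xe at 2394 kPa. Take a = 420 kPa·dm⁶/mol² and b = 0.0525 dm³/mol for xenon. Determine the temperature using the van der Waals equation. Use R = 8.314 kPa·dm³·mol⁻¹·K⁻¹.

T ≈ 535.8 K

T = (P + a n²/V²)(V − nb)/(nR)
P + a n²/V² = 2394 + (420)(5.99)²/(10.9)² = 2520.8 kPa
V − nb = 10.9 − (5.99)(0.0525) = 10.586 dm³
T = (2520.8)(10.586)/((5.99)(8.314)) = 535.8 K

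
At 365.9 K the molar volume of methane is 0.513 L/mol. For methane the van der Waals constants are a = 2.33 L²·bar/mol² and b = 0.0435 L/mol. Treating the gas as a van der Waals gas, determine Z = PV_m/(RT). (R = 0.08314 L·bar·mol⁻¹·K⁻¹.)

P = RT/(V_m − b) − a/V_m² = (0.08314)(365.9)/(0.513 − 0.0435) − 2.33/(0.513)²
  = 30.421/0.46950 − 8.8536 = 64.794 − 8.8536 = 55.940 bar
Z = PV_m/(RT) = (55.940)(0.513)/((0.08314)(365.9)) = 28.697/30.421 = 0.9433

Z ≈ 0.9433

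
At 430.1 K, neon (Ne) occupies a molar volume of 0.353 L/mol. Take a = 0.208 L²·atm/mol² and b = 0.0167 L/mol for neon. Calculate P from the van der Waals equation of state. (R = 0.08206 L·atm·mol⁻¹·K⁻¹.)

P ≈ 103.3 atm

P = RT/(V_m − b) − a/V_m²
RT/(V_m − b) = (0.08206)(430.1)/(0.353 − 0.0167) = 35.294/0.33630 = 104.95 atm
a/V_m² = 0.208/(0.353)² = 1.6692 atm
P = 104.95 − 1.6692 = 103.3 atm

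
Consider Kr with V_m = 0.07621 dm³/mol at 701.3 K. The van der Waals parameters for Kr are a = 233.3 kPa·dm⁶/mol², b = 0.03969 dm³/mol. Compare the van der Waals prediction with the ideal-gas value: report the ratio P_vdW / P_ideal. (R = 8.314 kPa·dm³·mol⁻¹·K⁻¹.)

Ideal: P_ideal = RT/V_m = (8.314)(701.3)/0.07621 = 76507.1 kPa
vdW: P = RT/(V_m − b) − a/V_m² = 5830.61/0.0365200 − 233.3/0.00580796 = 159655 − 40169.0 = 119486 kPa
Ratio = 119486/76507.1 = 1.562

P_vdW / P_ideal ≈ 1.562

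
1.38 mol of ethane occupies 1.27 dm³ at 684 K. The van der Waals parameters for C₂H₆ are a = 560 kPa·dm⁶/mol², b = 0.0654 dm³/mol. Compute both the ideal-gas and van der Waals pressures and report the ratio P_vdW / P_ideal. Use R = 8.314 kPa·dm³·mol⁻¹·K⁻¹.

P_vdW / P_ideal ≈ 0.9695

Ideal: P_ideal = nRT/V = (1.38)(8.314)(684)/1.27 = 6179.33 kPa
vdW: P = nRT/(V − nb) − a n²/V² = 7847.75/1.17975 − 1066.46/1.61290 = 6652.04 − 661.207 = 5990.83 kPa
Ratio = 5990.83/6179.33 = 0.9695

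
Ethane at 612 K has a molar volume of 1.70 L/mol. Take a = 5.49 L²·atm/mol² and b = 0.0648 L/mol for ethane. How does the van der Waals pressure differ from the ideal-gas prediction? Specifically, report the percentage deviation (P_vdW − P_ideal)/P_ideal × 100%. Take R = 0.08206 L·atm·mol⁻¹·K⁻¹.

Ideal: P_ideal = RT/V_m = (0.08206)(612)/1.70 = 29.5416 atm
vdW: P = RT/(V_m − b) − a/V_m² = 50.2207/1.63520 − 5.49/2.89000 = 30.7123 − 1.89965 = 28.8127 atm
% deviation = (28.8127 − 29.5416)/29.5416 × 100% = -2.47%

-2.47 %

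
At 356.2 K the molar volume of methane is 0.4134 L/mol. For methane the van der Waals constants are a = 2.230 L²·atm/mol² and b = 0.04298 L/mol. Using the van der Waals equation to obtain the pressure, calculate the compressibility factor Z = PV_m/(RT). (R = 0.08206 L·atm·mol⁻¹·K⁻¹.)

Z ≈ 0.9315

P = RT/(V_m − b) − a/V_m² = (0.08206)(356.2)/(0.4134 − 0.04298) − 2.230/(0.4134)²
  = 29.230/0.37042 − 13.049 = 78.910 − 13.049 = 65.861 atm
Z = PV_m/(RT) = (65.861)(0.4134)/((0.08206)(356.2)) = 27.227/29.230 = 0.9315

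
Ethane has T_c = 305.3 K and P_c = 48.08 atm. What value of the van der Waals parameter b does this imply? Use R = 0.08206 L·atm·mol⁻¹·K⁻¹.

b ≈ 0.06513 L/mol

From T_c = 8a/(27Rb) and P_c = a/(27b²): b = R T_c/(8 P_c).
b = (0.08206)(305.3)/(8×48.08) = 25.053/384.64 = 0.06513 L/mol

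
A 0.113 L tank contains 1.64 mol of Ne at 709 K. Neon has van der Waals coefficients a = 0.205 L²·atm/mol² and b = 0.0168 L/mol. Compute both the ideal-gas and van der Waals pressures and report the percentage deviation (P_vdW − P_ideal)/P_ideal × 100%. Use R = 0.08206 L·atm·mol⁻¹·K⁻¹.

Ideal: P_ideal = nRT/V = (1.64)(0.08206)(709)/0.113 = 844.390 atm
vdW: P = nRT/(V − nb) − a n²/V² = 95.4161/0.0854480 − 0.551368/0.0127690 = 1116.66 − 43.1802 = 1073.48 atm
% deviation = (1073.48 − 844.390)/844.390 × 100% = 27.13%

27.13 %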